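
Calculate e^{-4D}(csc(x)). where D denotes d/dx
\csc{\left(x - 4 \right)}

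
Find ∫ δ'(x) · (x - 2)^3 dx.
-12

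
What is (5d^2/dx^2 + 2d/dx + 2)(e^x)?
9 e^{x}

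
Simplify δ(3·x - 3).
\frac{\delta(x - 1)}{3}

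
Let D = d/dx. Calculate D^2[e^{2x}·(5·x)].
20 \left(x + 1\right) e^{2 x}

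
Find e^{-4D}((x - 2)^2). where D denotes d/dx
x^{2} - 12 x + 36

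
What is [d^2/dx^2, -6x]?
-12\frac{d}{dx}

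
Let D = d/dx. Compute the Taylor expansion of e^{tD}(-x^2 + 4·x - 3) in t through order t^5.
- t^{2} - 2 t \left(x - 2\right) - x^{2} + 4 x - 3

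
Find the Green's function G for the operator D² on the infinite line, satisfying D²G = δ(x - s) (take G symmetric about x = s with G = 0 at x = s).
\frac{|x - s|}{2}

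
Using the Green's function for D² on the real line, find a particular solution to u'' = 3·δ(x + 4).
\frac{3|x + 4|}{2}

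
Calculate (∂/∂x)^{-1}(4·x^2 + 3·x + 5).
\frac{4 x^{3}}{3} + \frac{3 x^{2}}{2} + 5 x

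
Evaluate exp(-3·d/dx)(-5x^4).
- 5 x^{4} + 60 x^{3} - 270 x^{2} + 540 x - 405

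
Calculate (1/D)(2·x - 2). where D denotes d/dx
x^{2} - 2 x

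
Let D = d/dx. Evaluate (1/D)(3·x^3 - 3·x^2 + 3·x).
\frac{3 x^{4}}{4} - x^{3} + \frac{3 x^{2}}{2}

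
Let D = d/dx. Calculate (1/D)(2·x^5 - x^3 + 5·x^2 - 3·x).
\frac{x^{6}}{3} - \frac{x^{4}}{4} + \frac{5 x^{3}}{3} - \frac{3 x^{2}}{2}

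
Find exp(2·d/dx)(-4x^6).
- 4 x^{6} - 48 x^{5} - 240 x^{4} - 640 x^{3} - 960 x^{2} - 768 x - 256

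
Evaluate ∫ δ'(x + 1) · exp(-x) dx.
e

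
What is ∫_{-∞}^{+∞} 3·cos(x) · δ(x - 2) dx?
3 \cos{\left(2 \right)}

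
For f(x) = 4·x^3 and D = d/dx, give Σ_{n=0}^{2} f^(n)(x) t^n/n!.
4 x \left(3 t^{2} + 3 t x + x^{2}\right)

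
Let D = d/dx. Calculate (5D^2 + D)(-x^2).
- 2 x - 10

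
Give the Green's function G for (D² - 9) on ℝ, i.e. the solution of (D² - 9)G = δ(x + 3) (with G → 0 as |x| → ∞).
-\frac{e^{-3|x + 3|}}{6}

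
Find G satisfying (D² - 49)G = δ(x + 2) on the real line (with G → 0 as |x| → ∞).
-\frac{e^{-7|x + 2|}}{14}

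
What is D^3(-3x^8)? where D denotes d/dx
- 1008 x^{5}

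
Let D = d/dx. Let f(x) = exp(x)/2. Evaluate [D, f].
\frac{e^{x}}{2}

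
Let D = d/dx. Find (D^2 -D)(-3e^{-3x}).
- 36 e^{- 3 x}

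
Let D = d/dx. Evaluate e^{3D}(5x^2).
5 x^{2} + 30 x + 45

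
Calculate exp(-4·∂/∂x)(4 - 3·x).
16 - 3 x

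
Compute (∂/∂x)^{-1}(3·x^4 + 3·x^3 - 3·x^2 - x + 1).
\frac{3 x^{5}}{5} + \frac{3 x^{4}}{4} - x^{3} - \frac{x^{2}}{2} + x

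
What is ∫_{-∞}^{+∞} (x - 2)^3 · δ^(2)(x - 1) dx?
-6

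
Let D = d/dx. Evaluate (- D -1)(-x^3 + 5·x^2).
x \left(x^{2} - 2 x - 10\right)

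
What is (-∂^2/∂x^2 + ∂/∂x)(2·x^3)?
6 x \left(x - 2\right)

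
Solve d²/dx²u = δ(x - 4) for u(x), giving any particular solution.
\frac{|x - 4|}{2}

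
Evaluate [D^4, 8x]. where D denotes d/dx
32D^{3}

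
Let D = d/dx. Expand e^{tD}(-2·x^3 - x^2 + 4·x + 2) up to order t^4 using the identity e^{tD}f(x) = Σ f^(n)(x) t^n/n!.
- 2 t^{3} - t^{2} \left(6 x + 1\right) - 2 t \left(3 x^{2} + x - 2\right) - 2 x^{3} - x^{2} + 4 x + 2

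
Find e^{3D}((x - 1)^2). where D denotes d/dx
x^{2} + 4 x + 4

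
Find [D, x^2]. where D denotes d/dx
2 x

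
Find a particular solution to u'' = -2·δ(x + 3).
-|x + 3|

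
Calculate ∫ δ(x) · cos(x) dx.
1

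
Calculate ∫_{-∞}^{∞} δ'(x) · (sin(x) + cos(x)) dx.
-1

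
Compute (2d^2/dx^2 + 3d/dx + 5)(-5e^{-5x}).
- 200 e^{- 5 x}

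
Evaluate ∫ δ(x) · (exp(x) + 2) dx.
3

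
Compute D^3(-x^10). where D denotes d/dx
- 720 x^{7}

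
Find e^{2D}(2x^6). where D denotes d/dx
2 x^{6} + 24 x^{5} + 120 x^{4} + 320 x^{3} + 480 x^{2} + 384 x + 128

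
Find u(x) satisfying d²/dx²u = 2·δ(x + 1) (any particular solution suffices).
|x + 1|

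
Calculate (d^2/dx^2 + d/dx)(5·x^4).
20 x^{2} \left(x + 3\right)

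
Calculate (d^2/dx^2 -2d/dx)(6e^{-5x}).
210 e^{- 5 x}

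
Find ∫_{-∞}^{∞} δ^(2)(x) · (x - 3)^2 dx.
2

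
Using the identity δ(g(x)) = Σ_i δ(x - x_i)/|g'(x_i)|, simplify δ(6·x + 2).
\frac{\delta(x + 1/3)}{6}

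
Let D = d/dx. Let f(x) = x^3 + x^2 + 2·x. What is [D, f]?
3 x^{2} + 2 x + 2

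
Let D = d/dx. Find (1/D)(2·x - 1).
x^{2} - x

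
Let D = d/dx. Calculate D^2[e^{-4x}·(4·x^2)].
8 \left(8 x^{2} - 8 x + 1\right) e^{- 4 x}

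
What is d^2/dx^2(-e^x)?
- e^{x}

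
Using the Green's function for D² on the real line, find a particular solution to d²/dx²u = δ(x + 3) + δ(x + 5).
\frac{|x + 3|}{2} + \frac{|x + 5|}{2}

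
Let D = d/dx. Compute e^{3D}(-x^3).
- x^{3} - 9 x^{2} - 27 x - 27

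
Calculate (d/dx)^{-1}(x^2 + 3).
\frac{x^{3}}{3} + 3 x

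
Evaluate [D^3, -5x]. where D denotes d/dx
-15D^{2}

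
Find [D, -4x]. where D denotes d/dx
-4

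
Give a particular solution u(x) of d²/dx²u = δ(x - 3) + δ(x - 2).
\frac{|x - 3|}{2} + \frac{|x - 2|}{2}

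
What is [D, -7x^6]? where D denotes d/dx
- 42 x^{5}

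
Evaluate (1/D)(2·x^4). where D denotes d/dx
\frac{2 x^{5}}{5}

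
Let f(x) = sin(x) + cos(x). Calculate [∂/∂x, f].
- \sin{\left(x \right)} + \cos{\left(x \right)}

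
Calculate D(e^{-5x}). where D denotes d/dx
- 5 e^{- 5 x}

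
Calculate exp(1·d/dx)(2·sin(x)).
2 \sin{\left(x + 1 \right)}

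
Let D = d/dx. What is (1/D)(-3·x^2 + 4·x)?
- x^{3} + 2 x^{2}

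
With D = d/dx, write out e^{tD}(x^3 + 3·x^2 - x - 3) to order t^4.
t^{3} + 3 t^{2} \left(x + 1\right) + t \left(3 x^{2} + 6 x - 1\right) + x^{3} + 3 x^{2} - x - 3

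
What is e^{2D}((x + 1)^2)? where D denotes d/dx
x^{2} + 6 x + 9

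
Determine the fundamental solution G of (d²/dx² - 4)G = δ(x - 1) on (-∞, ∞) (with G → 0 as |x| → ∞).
-\frac{e^{-2|x - 1|}}{4}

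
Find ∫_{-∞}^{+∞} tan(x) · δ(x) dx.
0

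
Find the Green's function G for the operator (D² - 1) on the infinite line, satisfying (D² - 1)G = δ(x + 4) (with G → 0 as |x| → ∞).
-\frac{e^{-|x + 4|}}{2}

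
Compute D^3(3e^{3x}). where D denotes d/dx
81 e^{3 x}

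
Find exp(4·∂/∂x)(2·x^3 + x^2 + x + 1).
2 x^{3} + 25 x^{2} + 105 x + 149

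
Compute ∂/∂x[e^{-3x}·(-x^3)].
3 x^{2} \left(x - 1\right) e^{- 3 x}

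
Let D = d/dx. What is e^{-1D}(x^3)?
x^{3} - 3 x^{2} + 3 x - 1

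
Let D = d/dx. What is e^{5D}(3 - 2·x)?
- 2 x - 7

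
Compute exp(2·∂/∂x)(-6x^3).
- 6 x^{3} - 36 x^{2} - 72 x - 48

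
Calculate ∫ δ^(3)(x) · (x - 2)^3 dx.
-6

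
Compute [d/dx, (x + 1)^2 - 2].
2 x + 2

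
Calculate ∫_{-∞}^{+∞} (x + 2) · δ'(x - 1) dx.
-1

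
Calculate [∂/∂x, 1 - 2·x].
-2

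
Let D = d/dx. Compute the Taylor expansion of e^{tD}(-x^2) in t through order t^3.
- t^{2} - 2 t x - x^{2}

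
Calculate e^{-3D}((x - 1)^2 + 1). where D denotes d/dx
x^{2} - 8 x + 17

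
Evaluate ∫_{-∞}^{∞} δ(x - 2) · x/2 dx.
1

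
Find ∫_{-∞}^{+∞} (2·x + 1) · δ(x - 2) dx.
5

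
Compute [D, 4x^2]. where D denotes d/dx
8 x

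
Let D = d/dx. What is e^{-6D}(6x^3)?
6 x^{3} - 108 x^{2} + 648 x - 1296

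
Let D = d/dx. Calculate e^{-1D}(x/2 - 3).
\frac{x}{2} - \frac{7}{2}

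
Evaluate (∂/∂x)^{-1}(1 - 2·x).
- x^{2} + x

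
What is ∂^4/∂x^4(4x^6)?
1440 x^{2}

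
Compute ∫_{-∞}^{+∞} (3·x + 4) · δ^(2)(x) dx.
0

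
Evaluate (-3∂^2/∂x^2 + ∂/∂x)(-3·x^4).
12 x^{2} \left(9 - x\right)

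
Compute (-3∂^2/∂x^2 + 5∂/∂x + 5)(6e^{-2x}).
- 102 e^{- 2 x}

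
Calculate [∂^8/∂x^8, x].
8\frac{d^{7}}{dx^{7}}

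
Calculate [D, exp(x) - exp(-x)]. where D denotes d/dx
2 \cosh{\left(x \right)}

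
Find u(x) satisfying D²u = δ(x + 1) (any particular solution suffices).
\frac{|x + 1|}{2}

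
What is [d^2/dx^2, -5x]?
-10\frac{d}{dx}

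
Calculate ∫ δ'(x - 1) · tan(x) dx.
- \tan^{2}{\left(1 \right)} - 1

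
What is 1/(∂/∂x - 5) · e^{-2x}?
- \frac{e^{- 2 x}}{7}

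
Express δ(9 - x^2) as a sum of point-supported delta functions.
\frac{\delta(x - 3) + \delta(x + 3)}{6}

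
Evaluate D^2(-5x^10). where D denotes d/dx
- 450 x^{8}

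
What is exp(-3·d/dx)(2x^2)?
2 x^{2} - 12 x + 18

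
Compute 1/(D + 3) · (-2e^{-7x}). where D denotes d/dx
\frac{e^{- 7 x}}{2}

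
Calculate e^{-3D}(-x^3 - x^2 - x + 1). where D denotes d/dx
- x^{3} + 8 x^{2} - 22 x + 22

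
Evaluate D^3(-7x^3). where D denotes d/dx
-42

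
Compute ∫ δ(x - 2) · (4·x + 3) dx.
11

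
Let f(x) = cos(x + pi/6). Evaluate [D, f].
- \sin{\left(x + \frac{\pi}{6} \right)}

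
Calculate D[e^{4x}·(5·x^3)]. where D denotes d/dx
x^{2} \left(20 x + 15\right) e^{4 x}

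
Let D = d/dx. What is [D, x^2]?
2 x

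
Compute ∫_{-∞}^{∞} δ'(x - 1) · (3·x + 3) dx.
-3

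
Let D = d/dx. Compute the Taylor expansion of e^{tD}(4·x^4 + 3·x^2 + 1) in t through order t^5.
4 t^{4} + 16 t^{3} x + t^{2} \left(24 x^{2} + 3\right) + 2 t x \left(8 x^{2} + 3\right) + 4 x^{4} + 3 x^{2} + 1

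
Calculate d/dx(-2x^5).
- 10 x^{4}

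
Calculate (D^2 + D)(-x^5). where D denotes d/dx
5 x^{3} \left(- x - 4\right)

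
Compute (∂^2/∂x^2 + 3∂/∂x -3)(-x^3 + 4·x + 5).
3 x^{3} - 9 x^{2} - 18 x - 3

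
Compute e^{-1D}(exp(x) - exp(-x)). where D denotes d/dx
- e^{1 - x} + e^{x - 1}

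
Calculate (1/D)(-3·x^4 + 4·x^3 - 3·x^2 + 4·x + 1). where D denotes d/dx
- \frac{3 x^{5}}{5} + x^{4} - x^{3} + 2 x^{2} + x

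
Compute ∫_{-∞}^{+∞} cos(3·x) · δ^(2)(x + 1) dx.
- 9 \cos{\left(3 \right)}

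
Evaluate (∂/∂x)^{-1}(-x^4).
- \frac{x^{5}}{5}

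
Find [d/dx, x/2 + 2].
\frac{1}{2}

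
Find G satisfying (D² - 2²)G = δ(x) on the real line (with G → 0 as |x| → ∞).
-\frac{e^{-2|x|}}{4}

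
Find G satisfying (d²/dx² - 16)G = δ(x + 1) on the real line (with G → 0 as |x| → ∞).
-\frac{e^{-4|x + 1|}}{8}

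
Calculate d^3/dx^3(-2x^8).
- 672 x^{5}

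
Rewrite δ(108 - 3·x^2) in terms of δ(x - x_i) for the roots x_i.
\frac{\delta(x - 6) + \delta(x + 6)}{36}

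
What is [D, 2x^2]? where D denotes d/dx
4 x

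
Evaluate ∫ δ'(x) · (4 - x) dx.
1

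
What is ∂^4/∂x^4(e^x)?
e^{x}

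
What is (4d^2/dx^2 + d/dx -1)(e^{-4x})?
59 e^{- 4 x}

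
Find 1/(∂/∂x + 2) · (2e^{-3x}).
- 2 e^{- 3 x}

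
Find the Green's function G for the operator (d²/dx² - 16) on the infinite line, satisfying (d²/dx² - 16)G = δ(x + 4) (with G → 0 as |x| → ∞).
-\frac{e^{-4|x + 4|}}{8}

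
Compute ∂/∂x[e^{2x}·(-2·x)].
\left(- 4 x - 2\right) e^{2 x}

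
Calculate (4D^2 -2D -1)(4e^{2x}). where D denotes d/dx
44 e^{2 x}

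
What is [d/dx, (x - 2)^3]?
3 \left(x - 2\right)^{2}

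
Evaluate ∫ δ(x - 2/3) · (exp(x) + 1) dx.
1 + e^{\frac{2}{3}}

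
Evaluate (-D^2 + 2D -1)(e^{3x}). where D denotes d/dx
- 4 e^{3 x}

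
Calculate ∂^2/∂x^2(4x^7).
168 x^{5}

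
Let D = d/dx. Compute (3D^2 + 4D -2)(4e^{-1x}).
- 12 e^{- x}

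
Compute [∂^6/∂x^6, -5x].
-30\frac{d^{5}}{dx^{5}}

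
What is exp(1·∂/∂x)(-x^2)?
- x^{2} - 2 x - 1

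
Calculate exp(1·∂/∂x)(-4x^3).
- 4 x^{3} - 12 x^{2} - 12 x - 4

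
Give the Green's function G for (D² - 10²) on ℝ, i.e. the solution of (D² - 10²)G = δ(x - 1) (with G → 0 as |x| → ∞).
-\frac{e^{-10|x - 1|}}{20}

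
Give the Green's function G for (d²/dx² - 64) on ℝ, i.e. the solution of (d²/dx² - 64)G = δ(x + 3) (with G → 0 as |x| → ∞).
-\frac{e^{-8|x + 3|}}{16}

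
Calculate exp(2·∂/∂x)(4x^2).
4 x^{2} + 16 x + 16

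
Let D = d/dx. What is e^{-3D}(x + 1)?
x - 2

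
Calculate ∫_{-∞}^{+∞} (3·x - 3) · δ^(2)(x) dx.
0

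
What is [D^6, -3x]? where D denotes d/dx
-18D^{5}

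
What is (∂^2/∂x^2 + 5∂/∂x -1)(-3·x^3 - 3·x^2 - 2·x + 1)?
3 x^{3} - 42 x^{2} - 46 x - 17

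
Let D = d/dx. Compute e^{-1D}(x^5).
x^{5} - 5 x^{4} + 10 x^{3} - 10 x^{2} + 5 x - 1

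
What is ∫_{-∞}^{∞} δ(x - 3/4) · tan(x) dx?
\tan{\left(\frac{3}{4} \right)}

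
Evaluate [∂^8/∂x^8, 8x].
64\frac{d^{7}}{dx^{7}}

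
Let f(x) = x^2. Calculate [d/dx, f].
2 x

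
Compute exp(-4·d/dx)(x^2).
x^{2} - 8 x + 16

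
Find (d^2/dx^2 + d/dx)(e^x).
2 e^{x}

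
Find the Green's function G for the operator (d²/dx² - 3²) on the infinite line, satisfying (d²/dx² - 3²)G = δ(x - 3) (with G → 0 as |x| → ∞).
-\frac{e^{-3|x - 3|}}{6}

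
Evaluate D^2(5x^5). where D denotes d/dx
100 x^{3}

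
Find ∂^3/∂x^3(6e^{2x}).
48 e^{2 x}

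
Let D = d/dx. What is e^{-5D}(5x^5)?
5 x^{5} - 125 x^{4} + 1250 x^{3} - 6250 x^{2} + 15625 x - 15625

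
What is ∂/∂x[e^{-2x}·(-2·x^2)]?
4 x \left(x - 1\right) e^{- 2 x}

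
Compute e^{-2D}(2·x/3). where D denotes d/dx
\frac{2 x}{3} - \frac{4}{3}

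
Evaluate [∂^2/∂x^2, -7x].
-14\frac{d}{dx}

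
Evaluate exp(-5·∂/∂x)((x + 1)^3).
x^{3} - 12 x^{2} + 48 x - 64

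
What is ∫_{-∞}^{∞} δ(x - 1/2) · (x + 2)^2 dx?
\frac{25}{4}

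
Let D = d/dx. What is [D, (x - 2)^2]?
2 x - 4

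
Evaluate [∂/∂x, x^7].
7 x^{6}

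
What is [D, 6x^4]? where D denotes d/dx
24 x^{3}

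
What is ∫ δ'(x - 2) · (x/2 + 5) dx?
- \frac{1}{2}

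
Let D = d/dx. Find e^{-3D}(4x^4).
4 x^{4} - 48 x^{3} + 216 x^{2} - 432 x + 324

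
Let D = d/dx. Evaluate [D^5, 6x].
30D^{4}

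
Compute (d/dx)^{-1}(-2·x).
- x^{2}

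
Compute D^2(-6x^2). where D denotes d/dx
-12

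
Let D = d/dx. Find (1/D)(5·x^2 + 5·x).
\frac{5 x^{3}}{3} + \frac{5 x^{2}}{2}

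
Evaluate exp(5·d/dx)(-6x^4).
- 6 x^{4} - 120 x^{3} - 900 x^{2} - 3000 x - 3750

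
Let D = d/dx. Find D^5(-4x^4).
0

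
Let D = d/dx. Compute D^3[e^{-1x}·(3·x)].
3 \left(3 - x\right) e^{- x}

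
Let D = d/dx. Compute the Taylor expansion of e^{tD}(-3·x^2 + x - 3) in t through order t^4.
- 3 t^{2} - t \left(6 x - 1\right) - 3 x^{2} + x - 3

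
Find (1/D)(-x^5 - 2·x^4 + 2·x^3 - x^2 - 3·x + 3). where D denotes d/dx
- \frac{x^{6}}{6} - \frac{2 x^{5}}{5} + \frac{x^{4}}{2} - \frac{x^{3}}{3} - \frac{3 x^{2}}{2} + 3 x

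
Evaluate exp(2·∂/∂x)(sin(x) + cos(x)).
\sqrt{2} \sin{\left(x + \frac{\pi}{4} + 2 \right)}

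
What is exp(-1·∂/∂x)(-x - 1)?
- x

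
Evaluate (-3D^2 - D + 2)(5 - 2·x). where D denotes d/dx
12 - 4 x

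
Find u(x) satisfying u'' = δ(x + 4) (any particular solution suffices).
\frac{|x + 4|}{2}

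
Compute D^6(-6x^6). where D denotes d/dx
-4320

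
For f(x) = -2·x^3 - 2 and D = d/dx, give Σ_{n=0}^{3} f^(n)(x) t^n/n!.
- 2 t^{3} - 6 t^{2} x - 6 t x^{2} - 2 x^{3} - 2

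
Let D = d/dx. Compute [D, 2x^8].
16 x^{7}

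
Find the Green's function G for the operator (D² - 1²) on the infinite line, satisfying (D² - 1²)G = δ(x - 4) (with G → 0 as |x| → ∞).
-\frac{e^{-|x - 4|}}{2}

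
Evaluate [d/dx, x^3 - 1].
3 x^{2}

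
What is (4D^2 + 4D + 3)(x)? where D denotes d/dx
3 x + 4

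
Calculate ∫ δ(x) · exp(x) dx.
1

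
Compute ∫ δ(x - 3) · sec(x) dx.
\sec{\left(3 \right)}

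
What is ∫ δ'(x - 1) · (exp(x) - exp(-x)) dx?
- 2 \cosh{\left(1 \right)}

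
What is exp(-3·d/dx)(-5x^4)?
- 5 x^{4} + 60 x^{3} - 270 x^{2} + 540 x - 405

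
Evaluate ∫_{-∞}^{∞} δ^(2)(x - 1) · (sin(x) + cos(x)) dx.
- \sin{\left(1 \right)} - \cos{\left(1 \right)}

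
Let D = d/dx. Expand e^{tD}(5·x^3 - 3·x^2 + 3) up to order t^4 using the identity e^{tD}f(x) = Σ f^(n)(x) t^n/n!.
5 t^{3} + t^{2} \left(15 x - 3\right) + 3 t x \left(5 x - 2\right) + 5 x^{3} - 3 x^{2} + 3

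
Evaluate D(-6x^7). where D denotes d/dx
- 42 x^{6}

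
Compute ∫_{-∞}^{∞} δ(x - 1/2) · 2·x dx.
1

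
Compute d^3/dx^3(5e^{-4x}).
- 320 e^{- 4 x}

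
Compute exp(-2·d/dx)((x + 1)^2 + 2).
x^{2} - 2 x + 3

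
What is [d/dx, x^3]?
3 x^{2}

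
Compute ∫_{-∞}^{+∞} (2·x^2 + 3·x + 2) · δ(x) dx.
2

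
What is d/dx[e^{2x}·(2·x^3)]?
x^{2} \left(4 x + 6\right) e^{2 x}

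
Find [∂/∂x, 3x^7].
21 x^{6}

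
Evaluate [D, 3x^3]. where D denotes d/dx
9 x^{2}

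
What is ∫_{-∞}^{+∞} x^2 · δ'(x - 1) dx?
-2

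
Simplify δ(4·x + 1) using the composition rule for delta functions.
\frac{\delta(x + 1/4)}{4}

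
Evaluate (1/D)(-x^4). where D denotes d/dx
- \frac{x^{5}}{5}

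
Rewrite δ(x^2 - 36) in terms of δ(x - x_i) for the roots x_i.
\frac{\delta(x - 6) + \delta(x + 6)}{12}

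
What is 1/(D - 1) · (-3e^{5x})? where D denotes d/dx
- \frac{3 e^{5 x}}{4}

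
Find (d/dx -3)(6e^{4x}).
6 e^{4 x}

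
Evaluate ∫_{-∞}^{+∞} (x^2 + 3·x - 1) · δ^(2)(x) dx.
2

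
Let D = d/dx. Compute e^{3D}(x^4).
x^{4} + 12 x^{3} + 54 x^{2} + 108 x + 81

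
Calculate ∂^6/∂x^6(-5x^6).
-3600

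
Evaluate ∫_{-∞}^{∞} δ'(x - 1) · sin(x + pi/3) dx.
- \cos{\left(1 + \frac{\pi}{3} \right)}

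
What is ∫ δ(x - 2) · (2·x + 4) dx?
8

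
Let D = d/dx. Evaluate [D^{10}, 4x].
40D^{9}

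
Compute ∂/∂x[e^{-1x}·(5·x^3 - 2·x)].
\left(- 5 x^{3} + 15 x^{2} + 2 x - 2\right) e^{- x}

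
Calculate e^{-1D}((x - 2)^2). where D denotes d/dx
x^{2} - 6 x + 9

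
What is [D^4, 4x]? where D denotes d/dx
16D^{3}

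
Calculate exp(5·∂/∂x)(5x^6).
5 x^{6} + 150 x^{5} + 1875 x^{4} + 12500 x^{3} + 46875 x^{2} + 93750 x + 78125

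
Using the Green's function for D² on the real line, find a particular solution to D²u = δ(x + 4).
\frac{|x + 4|}{2}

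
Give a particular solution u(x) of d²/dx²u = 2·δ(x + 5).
|x + 5|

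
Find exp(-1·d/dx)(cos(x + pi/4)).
\cos{\left(x - 1 + \frac{\pi}{4} \right)}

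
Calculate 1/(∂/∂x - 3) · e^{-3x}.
- \frac{e^{- 3 x}}{6}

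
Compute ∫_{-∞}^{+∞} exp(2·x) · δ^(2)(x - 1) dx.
4 e^{2}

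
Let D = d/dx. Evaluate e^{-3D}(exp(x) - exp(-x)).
- e^{3 - x} + e^{x - 3}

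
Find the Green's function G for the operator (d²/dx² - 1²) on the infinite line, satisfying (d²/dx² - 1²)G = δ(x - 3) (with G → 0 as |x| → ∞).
-\frac{e^{-|x - 3|}}{2}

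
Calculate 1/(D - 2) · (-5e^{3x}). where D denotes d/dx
- 5 e^{3 x}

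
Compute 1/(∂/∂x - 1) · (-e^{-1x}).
\frac{e^{- x}}{2}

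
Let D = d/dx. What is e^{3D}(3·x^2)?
3 x^{2} + 18 x + 27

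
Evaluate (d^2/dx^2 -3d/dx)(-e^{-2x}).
- 10 e^{- 2 x}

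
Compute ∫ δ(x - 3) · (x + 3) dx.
6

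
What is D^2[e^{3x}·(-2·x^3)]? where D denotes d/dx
- 6 x \left(3 x^{2} + 6 x + 2\right) e^{3 x}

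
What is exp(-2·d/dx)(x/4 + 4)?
\frac{x}{4} + \frac{7}{2}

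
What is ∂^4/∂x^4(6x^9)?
18144 x^{5}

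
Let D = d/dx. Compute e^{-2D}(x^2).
x^{2} - 4 x + 4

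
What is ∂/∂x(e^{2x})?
2 e^{2 x}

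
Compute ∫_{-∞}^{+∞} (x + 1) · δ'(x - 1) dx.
-1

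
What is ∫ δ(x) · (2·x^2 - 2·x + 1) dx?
1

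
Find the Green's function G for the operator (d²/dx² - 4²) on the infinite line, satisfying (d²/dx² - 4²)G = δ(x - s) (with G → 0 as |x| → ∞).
-\frac{e^{-4|x-s|}}{8}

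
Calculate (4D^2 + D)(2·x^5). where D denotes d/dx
10 x^{3} \left(x + 16\right)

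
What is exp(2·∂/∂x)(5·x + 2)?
5 x + 12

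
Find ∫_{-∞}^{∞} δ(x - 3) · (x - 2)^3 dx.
1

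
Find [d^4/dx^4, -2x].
-8\frac{d^{3}}{dx^{3}}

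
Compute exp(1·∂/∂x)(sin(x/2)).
\sin{\left(\frac{x}{2} + \frac{1}{2} \right)}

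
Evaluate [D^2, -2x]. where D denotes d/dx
-4D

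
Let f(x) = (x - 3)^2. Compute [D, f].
2 x - 6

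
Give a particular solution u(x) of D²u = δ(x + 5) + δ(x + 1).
\frac{|x + 5|}{2} + \frac{|x + 1|}{2}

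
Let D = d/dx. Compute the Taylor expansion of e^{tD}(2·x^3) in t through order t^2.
2 x \left(3 t^{2} + 3 t x + x^{2}\right)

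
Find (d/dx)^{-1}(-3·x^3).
- \frac{3 x^{4}}{4}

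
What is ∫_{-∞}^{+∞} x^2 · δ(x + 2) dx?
4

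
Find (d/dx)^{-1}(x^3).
\frac{x^{4}}{4}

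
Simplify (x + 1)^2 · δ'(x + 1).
0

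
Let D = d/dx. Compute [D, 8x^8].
64 x^{7}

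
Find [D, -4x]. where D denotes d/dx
-4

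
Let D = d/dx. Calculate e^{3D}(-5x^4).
- 5 x^{4} - 60 x^{3} - 270 x^{2} - 540 x - 405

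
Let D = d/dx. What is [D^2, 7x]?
14D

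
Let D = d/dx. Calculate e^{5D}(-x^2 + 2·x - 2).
- x^{2} - 8 x - 17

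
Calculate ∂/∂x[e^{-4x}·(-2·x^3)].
x^{2} \left(8 x - 6\right) e^{- 4 x}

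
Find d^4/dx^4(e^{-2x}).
16 e^{- 2 x}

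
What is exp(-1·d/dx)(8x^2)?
8 x^{2} - 16 x + 8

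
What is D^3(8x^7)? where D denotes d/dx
1680 x^{4}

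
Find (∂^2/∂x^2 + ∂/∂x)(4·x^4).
16 x^{2} \left(x + 3\right)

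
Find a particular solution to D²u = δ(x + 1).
\frac{|x + 1|}{2}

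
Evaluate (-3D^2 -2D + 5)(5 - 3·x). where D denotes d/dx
31 - 15 x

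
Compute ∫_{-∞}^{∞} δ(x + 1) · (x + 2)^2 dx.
1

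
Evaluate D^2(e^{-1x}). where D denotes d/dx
e^{- x}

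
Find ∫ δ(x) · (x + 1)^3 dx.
1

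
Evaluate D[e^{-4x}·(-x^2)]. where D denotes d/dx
2 x \left(2 x - 1\right) e^{- 4 x}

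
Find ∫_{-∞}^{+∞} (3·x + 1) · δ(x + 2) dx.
-5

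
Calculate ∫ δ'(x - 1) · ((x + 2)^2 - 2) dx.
-6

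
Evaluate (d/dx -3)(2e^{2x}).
- 2 e^{2 x}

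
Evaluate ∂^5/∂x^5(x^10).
30240 x^{5}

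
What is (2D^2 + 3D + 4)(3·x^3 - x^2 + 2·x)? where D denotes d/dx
12 x^{3} + 23 x^{2} + 38 x + 2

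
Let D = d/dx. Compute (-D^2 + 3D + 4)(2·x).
8 x + 6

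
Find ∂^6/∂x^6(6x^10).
907200 x^{4}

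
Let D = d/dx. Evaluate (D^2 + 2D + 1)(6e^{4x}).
150 e^{4 x}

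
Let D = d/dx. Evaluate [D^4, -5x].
-20D^{3}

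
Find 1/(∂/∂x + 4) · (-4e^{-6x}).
2 e^{- 6 x}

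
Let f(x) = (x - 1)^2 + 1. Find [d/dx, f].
2 x - 2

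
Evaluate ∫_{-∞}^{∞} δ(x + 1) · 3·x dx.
-3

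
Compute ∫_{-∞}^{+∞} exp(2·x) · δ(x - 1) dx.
e^{2}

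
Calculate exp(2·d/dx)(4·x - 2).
4 x + 6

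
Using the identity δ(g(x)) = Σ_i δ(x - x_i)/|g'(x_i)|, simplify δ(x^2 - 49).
\frac{\delta(x - 7) + \delta(x + 7)}{14}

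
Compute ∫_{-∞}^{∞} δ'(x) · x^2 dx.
0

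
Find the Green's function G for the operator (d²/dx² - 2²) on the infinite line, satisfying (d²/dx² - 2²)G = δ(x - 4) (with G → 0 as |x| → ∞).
-\frac{e^{-2|x - 4|}}{4}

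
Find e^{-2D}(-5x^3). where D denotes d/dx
- 5 x^{3} + 30 x^{2} - 60 x + 40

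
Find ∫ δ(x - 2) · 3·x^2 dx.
12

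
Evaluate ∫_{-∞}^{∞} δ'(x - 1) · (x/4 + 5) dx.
- \frac{1}{4}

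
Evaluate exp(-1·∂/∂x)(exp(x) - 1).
e^{x - 1} - 1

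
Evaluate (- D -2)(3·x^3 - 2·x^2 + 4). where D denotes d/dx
- 6 x^{3} - 5 x^{2} + 4 x - 8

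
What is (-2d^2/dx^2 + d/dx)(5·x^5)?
25 x^{3} \left(x - 8\right)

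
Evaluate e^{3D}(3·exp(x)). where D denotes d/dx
3 e^{x + 3}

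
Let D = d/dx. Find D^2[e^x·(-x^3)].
- x \left(x^{2} + 6 x + 6\right) e^{x}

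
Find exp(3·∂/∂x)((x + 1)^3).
x^{3} + 12 x^{2} + 48 x + 64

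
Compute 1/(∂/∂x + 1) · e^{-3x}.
- \frac{e^{- 3 x}}{2}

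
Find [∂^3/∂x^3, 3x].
9\frac{d^{2}}{dx^{2}}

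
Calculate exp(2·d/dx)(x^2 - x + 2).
x^{2} + 3 x + 4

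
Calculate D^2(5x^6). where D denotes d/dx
150 x^{4}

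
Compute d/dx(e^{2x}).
2 e^{2 x}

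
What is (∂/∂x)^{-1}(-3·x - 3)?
- \frac{3 x^{2}}{2} - 3 x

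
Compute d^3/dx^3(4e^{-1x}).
- 4 e^{- x}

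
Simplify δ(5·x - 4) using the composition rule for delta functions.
\frac{\delta(x - 4/5)}{5}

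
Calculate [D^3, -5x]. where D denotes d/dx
-15D^{2}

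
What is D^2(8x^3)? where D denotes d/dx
48 x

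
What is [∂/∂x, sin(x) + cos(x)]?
- \sin{\left(x \right)} + \cos{\left(x \right)}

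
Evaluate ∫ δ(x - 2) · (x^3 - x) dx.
6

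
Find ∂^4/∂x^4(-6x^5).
- 720 x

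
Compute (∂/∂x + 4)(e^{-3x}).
e^{- 3 x}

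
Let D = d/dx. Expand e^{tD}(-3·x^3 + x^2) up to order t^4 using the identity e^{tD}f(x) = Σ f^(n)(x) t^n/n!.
- 3 t^{3} - t^{2} \left(9 x - 1\right) - t x \left(9 x - 2\right) - 3 x^{3} + x^{2}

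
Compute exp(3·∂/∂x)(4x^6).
4 x^{6} + 72 x^{5} + 540 x^{4} + 2160 x^{3} + 4860 x^{2} + 5832 x + 2916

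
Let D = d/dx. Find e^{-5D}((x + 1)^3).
x^{3} - 12 x^{2} + 48 x - 64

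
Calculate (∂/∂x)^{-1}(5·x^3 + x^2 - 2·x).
\frac{5 x^{4}}{4} + \frac{x^{3}}{3} - x^{2}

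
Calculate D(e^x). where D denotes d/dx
e^{x}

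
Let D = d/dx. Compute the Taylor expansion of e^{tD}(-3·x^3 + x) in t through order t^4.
- 3 t^{3} - 9 t^{2} x - t \left(9 x^{2} - 1\right) - 3 x^{3} + x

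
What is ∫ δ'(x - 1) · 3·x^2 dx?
-6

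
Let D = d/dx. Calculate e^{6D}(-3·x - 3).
- 3 x - 21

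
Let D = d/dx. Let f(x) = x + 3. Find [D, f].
1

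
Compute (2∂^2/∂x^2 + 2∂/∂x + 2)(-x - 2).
- 2 x - 6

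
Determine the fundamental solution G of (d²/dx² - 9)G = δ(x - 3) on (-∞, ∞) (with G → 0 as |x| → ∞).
-\frac{e^{-3|x - 3|}}{6}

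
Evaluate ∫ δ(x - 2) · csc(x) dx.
\csc{\left(2 \right)}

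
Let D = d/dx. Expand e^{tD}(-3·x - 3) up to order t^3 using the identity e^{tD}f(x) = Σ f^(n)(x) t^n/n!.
- 3 t - 3 x - 3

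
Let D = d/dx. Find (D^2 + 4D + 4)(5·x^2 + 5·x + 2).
20 x^{2} + 60 x + 38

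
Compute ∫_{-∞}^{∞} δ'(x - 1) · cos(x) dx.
\sin{\left(1 \right)}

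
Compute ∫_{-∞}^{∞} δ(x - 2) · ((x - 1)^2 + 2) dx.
3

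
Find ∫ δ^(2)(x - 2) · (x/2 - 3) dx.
0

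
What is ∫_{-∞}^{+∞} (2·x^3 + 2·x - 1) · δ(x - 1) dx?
3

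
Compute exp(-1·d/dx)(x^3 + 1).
x \left(x^{2} - 3 x + 3\right)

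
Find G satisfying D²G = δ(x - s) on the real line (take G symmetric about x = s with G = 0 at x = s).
\frac{|x - s|}{2}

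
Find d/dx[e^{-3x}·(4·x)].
4 \left(1 - 3 x\right) e^{- 3 x}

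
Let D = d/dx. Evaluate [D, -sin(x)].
- \cos{\left(x \right)}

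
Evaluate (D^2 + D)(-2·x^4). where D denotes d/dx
8 x^{2} \left(- x - 3\right)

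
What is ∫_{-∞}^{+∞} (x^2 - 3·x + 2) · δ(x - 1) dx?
0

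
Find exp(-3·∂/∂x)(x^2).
x^{2} - 6 x + 9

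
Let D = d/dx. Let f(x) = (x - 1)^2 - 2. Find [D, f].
2 x - 2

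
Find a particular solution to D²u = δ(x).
\frac{|x|}{2}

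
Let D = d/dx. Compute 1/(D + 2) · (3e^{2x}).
\frac{3 e^{2 x}}{4}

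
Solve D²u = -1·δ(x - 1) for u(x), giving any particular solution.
-\frac{|x - 1|}{2}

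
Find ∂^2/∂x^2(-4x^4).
- 48 x^{2}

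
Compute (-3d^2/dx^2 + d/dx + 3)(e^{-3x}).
- 27 e^{- 3 x}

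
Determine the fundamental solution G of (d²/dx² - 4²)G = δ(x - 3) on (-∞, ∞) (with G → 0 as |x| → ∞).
-\frac{e^{-4|x - 3|}}{8}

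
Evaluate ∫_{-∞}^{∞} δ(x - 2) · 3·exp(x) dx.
3 e^{2}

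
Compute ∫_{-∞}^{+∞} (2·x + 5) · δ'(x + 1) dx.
-2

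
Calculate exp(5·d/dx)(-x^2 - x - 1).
- x^{2} - 11 x - 31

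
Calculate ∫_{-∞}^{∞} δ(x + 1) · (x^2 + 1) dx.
2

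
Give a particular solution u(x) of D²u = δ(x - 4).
\frac{|x - 4|}{2}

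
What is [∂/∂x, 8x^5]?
40 x^{4}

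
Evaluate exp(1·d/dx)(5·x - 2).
5 x + 3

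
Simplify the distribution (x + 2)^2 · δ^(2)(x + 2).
2\delta(x + 2)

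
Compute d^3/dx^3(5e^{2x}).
40 e^{2 x}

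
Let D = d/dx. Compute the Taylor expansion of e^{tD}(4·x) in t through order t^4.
4 t + 4 x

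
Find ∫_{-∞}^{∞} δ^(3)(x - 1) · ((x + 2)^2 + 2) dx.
0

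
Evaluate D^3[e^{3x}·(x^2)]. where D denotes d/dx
\left(27 x^{2} + 54 x + 18\right) e^{3 x}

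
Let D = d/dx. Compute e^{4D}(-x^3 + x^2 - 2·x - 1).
- x^{3} - 11 x^{2} - 42 x - 57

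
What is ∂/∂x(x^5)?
5 x^{4}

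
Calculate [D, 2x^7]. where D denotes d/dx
14 x^{6}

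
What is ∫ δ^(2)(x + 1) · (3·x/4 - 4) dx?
0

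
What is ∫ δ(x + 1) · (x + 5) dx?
4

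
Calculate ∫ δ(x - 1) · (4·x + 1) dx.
5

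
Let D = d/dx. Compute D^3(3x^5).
180 x^{2}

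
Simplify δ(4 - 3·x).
\frac{\delta(x - 4/3)}{3}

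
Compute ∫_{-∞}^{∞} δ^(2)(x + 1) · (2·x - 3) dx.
0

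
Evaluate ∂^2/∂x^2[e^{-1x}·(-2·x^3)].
2 x \left(- x^{2} + 6 x - 6\right) e^{- x}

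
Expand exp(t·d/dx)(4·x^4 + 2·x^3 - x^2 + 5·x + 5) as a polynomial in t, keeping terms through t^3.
t^{3} \left(16 x + 2\right) + t^{2} \left(24 x^{2} + 6 x - 1\right) + t \left(16 x^{3} + 6 x^{2} - 2 x + 5\right) + 4 x^{4} + 2 x^{3} - x^{2} + 5 x + 5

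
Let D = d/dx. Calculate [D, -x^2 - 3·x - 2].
- 2 x - 3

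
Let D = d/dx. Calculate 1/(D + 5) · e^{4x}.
\frac{e^{4 x}}{9}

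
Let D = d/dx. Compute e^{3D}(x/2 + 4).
\frac{x}{2} + \frac{11}{2}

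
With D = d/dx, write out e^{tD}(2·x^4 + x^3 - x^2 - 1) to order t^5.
2 t^{4} + t^{3} \left(8 x + 1\right) + t^{2} \left(12 x^{2} + 3 x - 1\right) + t x \left(8 x^{2} + 3 x - 2\right) + 2 x^{4} + x^{3} - x^{2} - 1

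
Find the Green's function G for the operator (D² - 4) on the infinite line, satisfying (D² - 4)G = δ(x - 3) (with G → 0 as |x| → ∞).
-\frac{e^{-2|x - 3|}}{4}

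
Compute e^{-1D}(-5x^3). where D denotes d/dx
- 5 x^{3} + 15 x^{2} - 15 x + 5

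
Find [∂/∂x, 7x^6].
42 x^{5}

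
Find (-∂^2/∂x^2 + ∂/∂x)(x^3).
3 x \left(x - 2\right)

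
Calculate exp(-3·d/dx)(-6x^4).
- 6 x^{4} + 72 x^{3} - 324 x^{2} + 648 x - 486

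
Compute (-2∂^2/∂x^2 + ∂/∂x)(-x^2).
4 - 2 x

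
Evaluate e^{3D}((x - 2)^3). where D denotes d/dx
x^{3} + 3 x^{2} + 3 x + 1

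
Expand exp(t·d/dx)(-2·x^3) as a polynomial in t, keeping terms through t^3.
- 2 t^{3} - 6 t^{2} x - 6 t x^{2} - 2 x^{3}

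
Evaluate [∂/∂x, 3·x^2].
6 x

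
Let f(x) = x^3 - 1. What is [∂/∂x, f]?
3 x^{2}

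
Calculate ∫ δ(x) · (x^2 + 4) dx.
4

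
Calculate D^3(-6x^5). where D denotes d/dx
- 360 x^{2}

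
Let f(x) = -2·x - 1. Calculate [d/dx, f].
-2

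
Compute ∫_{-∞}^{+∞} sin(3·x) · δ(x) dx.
0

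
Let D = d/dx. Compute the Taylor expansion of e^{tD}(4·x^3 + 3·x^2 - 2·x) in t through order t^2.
t^{2} \left(12 x + 3\right) + 2 t \left(6 x^{2} + 3 x - 1\right) + 4 x^{3} + 3 x^{2} - 2 x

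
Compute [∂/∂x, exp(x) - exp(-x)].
2 \cosh{\left(x \right)}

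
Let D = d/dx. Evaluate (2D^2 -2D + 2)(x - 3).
2 x - 8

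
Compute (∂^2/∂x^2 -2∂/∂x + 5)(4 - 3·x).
26 - 15 x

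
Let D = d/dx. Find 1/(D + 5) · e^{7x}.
\frac{e^{7 x}}{12}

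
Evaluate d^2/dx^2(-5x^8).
- 280 x^{6}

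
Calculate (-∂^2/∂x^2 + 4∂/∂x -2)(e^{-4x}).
- 34 e^{- 4 x}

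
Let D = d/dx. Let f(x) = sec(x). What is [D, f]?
\tan{\left(x \right)} \sec{\left(x \right)}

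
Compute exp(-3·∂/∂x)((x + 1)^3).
x^{3} - 6 x^{2} + 12 x - 8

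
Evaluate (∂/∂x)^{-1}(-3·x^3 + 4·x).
- \frac{3 x^{4}}{4} + 2 x^{2}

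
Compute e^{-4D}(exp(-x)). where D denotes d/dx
e^{4 - x}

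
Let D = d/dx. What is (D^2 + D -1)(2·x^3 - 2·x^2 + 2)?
- 2 x^{3} + 8 x^{2} + 8 x - 6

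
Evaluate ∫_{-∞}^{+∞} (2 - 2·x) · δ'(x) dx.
2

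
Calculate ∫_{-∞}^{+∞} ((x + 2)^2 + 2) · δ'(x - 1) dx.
-6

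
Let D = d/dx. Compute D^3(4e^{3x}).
108 e^{3 x}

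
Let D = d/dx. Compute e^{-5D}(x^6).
x^{6} - 30 x^{5} + 375 x^{4} - 2500 x^{3} + 9375 x^{2} - 18750 x + 15625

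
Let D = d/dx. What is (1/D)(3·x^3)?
\frac{3 x^{4}}{4}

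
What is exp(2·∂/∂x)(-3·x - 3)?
- 3 x - 9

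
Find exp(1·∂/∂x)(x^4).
x^{4} + 4 x^{3} + 6 x^{2} + 4 x + 1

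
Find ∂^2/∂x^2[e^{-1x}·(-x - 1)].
\left(1 - x\right) e^{- x}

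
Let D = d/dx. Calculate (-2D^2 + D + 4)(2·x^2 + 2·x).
8 x^{2} + 12 x - 6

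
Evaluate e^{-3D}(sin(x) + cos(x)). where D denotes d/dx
\sqrt{2} \cos{\left(- x + \frac{\pi}{4} + 3 \right)}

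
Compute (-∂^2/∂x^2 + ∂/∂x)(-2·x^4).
8 x^{2} \left(3 - x\right)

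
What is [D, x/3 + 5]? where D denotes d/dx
\frac{1}{3}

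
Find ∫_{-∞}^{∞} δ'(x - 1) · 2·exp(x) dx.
- 2 e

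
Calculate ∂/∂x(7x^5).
35 x^{4}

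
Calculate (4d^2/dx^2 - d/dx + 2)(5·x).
10 x - 5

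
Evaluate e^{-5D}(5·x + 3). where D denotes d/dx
5 x - 22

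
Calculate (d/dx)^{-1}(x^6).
\frac{x^{7}}{7}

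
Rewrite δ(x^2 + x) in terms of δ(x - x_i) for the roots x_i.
\frac{\delta(x + 1) + \delta(x)}{1}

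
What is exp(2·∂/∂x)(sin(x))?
\sin{\left(x + 2 \right)}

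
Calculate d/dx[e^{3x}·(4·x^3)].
12 x^{2} \left(x + 1\right) e^{3 x}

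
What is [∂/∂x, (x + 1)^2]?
2 x + 2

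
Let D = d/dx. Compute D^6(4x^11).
1330560 x^{5}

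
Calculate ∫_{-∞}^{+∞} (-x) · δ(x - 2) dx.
-2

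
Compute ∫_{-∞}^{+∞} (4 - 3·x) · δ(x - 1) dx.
1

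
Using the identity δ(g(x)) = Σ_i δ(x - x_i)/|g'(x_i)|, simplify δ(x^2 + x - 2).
\frac{\delta(x + 2) + \delta(x - 1)}{3}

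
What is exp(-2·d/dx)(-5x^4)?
- 5 x^{4} + 40 x^{3} - 120 x^{2} + 160 x - 80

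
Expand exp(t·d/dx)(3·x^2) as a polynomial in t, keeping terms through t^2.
3 t^{2} + 6 t x + 3 x^{2}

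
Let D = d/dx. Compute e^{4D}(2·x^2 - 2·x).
2 x^{2} + 14 x + 24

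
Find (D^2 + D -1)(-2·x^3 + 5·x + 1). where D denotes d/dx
2 x^{3} - 6 x^{2} - 17 x + 4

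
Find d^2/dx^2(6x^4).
72 x^{2}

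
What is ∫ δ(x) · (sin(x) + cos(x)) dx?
1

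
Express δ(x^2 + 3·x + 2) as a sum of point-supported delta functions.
\frac{\delta(x + 1) + \delta(x + 2)}{1}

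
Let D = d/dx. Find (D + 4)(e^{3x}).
7 e^{3 x}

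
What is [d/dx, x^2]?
2 x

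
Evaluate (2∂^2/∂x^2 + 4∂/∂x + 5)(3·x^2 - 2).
15 x^{2} + 24 x + 2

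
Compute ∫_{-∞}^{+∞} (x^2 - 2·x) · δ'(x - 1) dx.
0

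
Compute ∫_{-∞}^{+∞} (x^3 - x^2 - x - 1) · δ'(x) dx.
1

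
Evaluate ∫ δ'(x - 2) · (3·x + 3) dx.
-3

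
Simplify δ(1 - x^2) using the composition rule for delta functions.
\frac{\delta(x - 1) + \delta(x + 1)}{2}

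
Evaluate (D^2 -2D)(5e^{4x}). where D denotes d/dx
40 e^{4 x}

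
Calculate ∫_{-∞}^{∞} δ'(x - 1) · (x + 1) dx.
-1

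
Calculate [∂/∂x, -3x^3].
- 9 x^{2}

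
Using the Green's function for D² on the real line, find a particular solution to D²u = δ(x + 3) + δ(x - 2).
\frac{|x + 3|}{2} + \frac{|x - 2|}{2}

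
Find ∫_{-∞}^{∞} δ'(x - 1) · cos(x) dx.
\sin{\left(1 \right)}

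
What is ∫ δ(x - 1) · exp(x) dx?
e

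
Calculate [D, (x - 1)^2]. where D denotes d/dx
2 x - 2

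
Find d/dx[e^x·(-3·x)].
3 \left(- x - 1\right) e^{x}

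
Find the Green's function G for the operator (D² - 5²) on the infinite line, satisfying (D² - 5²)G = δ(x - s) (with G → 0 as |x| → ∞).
-\frac{e^{-5|x-s|}}{10}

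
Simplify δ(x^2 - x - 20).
\frac{\delta(x - 5) + \delta(x + 4)}{9}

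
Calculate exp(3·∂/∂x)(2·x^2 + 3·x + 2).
2 x^{2} + 15 x + 29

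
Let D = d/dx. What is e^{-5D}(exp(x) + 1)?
e^{x - 5} + 1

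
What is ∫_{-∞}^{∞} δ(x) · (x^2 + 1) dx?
1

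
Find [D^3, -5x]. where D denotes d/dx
-15D^{2}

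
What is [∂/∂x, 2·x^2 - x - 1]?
4 x - 1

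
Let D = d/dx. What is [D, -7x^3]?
- 21 x^{2}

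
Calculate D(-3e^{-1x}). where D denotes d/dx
3 e^{- x}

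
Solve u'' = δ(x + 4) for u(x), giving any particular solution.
\frac{|x + 4|}{2}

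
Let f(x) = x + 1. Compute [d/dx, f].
1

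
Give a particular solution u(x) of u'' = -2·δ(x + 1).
-|x + 1|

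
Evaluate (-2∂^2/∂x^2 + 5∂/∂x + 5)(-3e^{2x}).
- 21 e^{2 x}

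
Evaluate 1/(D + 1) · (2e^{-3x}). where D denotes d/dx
- e^{- 3 x}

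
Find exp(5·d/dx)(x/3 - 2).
\frac{x}{3} - \frac{1}{3}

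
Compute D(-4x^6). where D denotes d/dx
- 24 x^{5}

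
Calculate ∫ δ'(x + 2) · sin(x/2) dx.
- \frac{\cos{\left(1 \right)}}{2}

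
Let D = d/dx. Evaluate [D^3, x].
3D^{2}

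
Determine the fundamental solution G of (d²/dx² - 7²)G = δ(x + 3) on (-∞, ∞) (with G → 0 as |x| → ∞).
-\frac{e^{-7|x + 3|}}{14}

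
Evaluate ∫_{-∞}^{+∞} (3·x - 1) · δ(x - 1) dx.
2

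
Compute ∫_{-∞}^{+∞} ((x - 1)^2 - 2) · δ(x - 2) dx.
-1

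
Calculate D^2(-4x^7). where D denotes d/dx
- 168 x^{5}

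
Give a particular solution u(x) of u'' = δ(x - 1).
\frac{|x - 1|}{2}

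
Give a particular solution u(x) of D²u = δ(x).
\frac{|x|}{2}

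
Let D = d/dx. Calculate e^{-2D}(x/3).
\frac{x}{3} - \frac{2}{3}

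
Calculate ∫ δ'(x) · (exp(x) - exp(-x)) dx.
-2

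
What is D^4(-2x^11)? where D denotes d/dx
- 15840 x^{7}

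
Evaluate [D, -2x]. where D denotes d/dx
-2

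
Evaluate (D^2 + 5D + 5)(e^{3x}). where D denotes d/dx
29 e^{3 x}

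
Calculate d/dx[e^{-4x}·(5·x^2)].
10 x \left(1 - 2 x\right) e^{- 4 x}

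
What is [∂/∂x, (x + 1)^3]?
3 \left(x + 1\right)^{2}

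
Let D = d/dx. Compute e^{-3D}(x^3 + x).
x^{3} - 9 x^{2} + 28 x - 30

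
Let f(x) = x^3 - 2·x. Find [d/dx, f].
3 x^{2} - 2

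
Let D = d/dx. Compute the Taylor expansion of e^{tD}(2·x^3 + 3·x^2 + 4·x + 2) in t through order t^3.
2 t^{3} + t^{2} \left(6 x + 3\right) + 2 t \left(3 x^{2} + 3 x + 2\right) + 2 x^{3} + 3 x^{2} + 4 x + 2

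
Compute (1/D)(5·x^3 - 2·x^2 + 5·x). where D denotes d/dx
\frac{5 x^{4}}{4} - \frac{2 x^{3}}{3} + \frac{5 x^{2}}{2}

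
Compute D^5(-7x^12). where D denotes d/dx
- 665280 x^{7}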